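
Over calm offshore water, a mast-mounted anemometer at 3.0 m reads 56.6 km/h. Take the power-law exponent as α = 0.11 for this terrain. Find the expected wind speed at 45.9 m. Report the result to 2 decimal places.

76.41 km/h

Power-law profile: V₂ = V₁ · (z₂/z₁)^α
V₂ = 56.6 × (45.9/3.0)^0.11 = 56.6 × (15.3000)^0.11
    = 56.6 × 1.3499 = 76.4069 km/h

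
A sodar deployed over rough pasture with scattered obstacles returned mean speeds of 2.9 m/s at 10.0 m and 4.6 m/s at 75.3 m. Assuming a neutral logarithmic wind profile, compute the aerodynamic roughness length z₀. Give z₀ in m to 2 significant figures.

z₀ ≈ 0.32 m

Log law: V(z) ∝ ln(z/z₀). With r = V₁/V₂ = 2.9/4.6 = 0.63043,
r · ln(z₂/z₀) = ln(z₁/z₀) ⇒ ln z₀ = (ln z₁ − r·ln z₂)/(1 − r)
ln z₀ = (2.30259 − 0.63043×4.32148) / 0.36957 = -1.1414
z₀ = exp(-1.1414) = 0.3194 m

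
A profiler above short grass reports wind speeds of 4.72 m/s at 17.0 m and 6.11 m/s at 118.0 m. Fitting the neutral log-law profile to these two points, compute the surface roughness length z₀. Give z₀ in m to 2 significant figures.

z₀ ≈ 0.024 m

Log law: V(z) ∝ ln(z/z₀). With r = V₁/V₂ = 4.72/6.11 = 0.77250,
r · ln(z₂/z₀) = ln(z₁/z₀) ⇒ ln z₀ = (ln z₁ − r·ln z₂)/(1 − r)
ln z₀ = (2.83321 − 0.77250×4.77068) / 0.22750 = -3.7458
z₀ = exp(-3.7458) = 0.02362 m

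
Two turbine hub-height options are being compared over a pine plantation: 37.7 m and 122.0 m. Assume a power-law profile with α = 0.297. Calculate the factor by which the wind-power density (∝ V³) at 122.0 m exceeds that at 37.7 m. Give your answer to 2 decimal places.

Speed ratio: V_B/V_A = (z_B/z_A)^α = (122.0/37.7)^0.297 = (3.2361)^0.297 = 1.41734
Power-density ratio: P_B/P_A = (V_B/V_A)³ = (1.41734)³ = 2.84726

2.85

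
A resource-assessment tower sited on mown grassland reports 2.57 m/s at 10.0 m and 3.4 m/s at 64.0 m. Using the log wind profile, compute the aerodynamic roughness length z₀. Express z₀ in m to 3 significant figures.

Log law: V(z) ∝ ln(z/z₀). With r = V₁/V₂ = 2.57/3.4 = 0.75588,
r · ln(z₂/z₀) = ln(z₁/z₀) ⇒ ln z₀ = (ln z₁ − r·ln z₂)/(1 − r)
ln z₀ = (2.30259 − 0.75588×4.15888) / 0.24412 = -3.4452
z₀ = exp(-3.4452) = 0.03190 m

z₀ ≈ 0.0319 m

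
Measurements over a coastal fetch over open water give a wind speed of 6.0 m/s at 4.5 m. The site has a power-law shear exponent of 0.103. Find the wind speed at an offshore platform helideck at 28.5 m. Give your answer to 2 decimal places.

7.26 m/s

Power-law profile: V₂ = V₁ · (z₂/z₁)^α
V₂ = 6.0 × (28.5/4.5)^0.103 = 6.0 × (6.3333)^0.103
    = 6.0 × 1.2094 = 7.2564 m/s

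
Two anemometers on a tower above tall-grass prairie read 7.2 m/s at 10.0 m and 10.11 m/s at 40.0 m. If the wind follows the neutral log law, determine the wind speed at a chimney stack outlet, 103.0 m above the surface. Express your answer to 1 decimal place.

Log law: V ∝ ln(z/z₀). From the pair, with r = V₁/V₂ = 0.71217,
ln z₀ = (ln z₁ − r·ln z₂)/(1 − r) = (2.3026 − 0.71217×3.6889)/0.28783 = -1.1274 → z₀ = 0.3239 m
V₃ = V₁ · ln(z₃/z₀)/ln(z₁/z₀) = 7.2 × 5.7622/3.4300 = 12.0955 m/s

12.1 m/s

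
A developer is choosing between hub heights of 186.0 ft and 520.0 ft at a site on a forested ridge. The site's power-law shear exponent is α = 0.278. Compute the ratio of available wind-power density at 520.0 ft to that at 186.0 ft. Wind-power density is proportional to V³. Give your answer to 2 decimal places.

Speed ratio: V_B/V_A = (z_B/z_A)^α = (520.0/186.0)^0.278 = (2.7957)^0.278 = 1.33084
Power-density ratio: P_B/P_A = (V_B/V_A)³ = (1.33084)³ = 2.35707

2.36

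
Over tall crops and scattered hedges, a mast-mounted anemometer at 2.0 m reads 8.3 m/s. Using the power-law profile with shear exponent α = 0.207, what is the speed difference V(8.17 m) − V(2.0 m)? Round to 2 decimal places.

2.81 m/s

Power law: V₂ = V₁ · (z₂/z₁)^α = 8.3 × (4.0850)^0.207 = 11.1070 m/s
ΔV = 11.1070 − 8.3 = 2.8070 m/s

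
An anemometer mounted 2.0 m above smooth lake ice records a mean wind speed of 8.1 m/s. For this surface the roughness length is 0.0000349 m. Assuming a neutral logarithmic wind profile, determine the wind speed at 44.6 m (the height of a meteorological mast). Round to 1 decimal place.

Log law: V(z) ∝ ln(z/z₀), so V₂/V₁ = ln(z₂/z₀) / ln(z₁/z₀).
ln(44.6/0.0000349) = 14.0608, ln(2.0/0.0000349) = 10.9562
V₂ = 8.1 × 14.0608/10.9562 = 8.1 × 1.2834 = 10.3953 m/s

10.4 m/s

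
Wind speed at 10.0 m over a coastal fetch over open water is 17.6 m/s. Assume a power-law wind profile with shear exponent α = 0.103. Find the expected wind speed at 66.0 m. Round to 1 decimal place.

Power-law profile: V₂ = V₁ · (z₂/z₁)^α
V₂ = 17.6 × (66.0/10.0)^0.103 = 17.6 × (6.6000)^0.103
    = 17.6 × 1.2145 = 21.3760 m/s

21.4 m/s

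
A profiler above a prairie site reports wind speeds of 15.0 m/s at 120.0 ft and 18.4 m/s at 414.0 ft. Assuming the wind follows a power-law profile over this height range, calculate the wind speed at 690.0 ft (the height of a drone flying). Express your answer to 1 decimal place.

First find α: α = ln(V₂/V₁)/ln(z₂/z₁) = ln(18.4/15.0)/ln(414.0/120.0) = 0.20430/1.23837 = 0.1650
Extrapolate from 414.0 ft to 690.0 ft: V₃ = 18.4 × (690.0/414.0)^0.1650 = 18.4 × 1.0879 = 20.0178 m/s

20.0 m/s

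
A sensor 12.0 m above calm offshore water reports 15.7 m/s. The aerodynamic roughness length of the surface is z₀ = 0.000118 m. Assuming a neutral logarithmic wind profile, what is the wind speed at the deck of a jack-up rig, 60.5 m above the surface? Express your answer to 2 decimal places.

17.90 m/s

Log law: V(z) ∝ ln(z/z₀), so V₂/V₁ = ln(z₂/z₀) / ln(z₁/z₀).
ln(60.5/0.000118) = 13.1475, ln(12.0/0.000118) = 11.5297
V₂ = 15.7 × 13.1475/11.5297 = 15.7 × 1.1403 = 17.9029 m/s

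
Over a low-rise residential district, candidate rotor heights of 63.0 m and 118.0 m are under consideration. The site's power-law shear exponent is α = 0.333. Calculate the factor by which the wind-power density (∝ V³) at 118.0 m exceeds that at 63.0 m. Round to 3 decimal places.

1.872

Speed ratio: V_B/V_A = (z_B/z_A)^α = (118.0/63.0)^0.333 = (1.8730)^0.333 = 1.23241
Power-density ratio: P_B/P_A = (V_B/V_A)³ = (1.23241)³ = 1.87184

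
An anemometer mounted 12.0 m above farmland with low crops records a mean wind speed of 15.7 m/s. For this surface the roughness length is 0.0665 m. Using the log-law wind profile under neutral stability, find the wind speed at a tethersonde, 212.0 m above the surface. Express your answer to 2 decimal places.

Log law: V(z) ∝ ln(z/z₀), so V₂/V₁ = ln(z₂/z₀) / ln(z₁/z₀).
ln(212.0/0.0665) = 8.0671, ln(12.0/0.0665) = 5.1955
V₂ = 15.7 × 8.0671/5.1955 = 15.7 × 1.5527 = 24.3778 m/s

24.38 m/s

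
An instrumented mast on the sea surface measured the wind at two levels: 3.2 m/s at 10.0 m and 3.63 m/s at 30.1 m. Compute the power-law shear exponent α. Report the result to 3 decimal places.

α ≈ 0.114

Power law: V₂/V₁ = (z₂/z₁)^α ⇒ α = ln(V₂/V₁) / ln(z₂/z₁)
α = ln(3.63/3.2) / ln(30.1/10.0) = ln(1.1344) / ln(3.0100)
  = 0.12608 / 1.10194 = 0.11442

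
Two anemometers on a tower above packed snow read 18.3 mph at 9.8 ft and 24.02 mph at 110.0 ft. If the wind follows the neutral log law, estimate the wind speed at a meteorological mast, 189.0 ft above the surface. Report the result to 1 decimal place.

25.3 mph

Log law: V ∝ ln(z/z₀). From the pair, with r = V₁/V₂ = 0.76187,
ln z₀ = (ln z₁ − r·ln z₂)/(1 − r) = (2.2824 − 0.76187×4.7005)/0.23813 = -5.4538 → z₀ = 0.004280 ft
V₃ = V₁ · ln(z₃/z₀)/ln(z₁/z₀) = 18.3 × 10.6956/7.7362 = 25.3004 mph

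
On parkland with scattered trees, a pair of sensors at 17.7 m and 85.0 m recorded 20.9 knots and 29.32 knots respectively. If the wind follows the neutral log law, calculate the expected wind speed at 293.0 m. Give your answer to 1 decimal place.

36.0 knots

Log law: V ∝ ln(z/z₀). From the pair, with r = V₁/V₂ = 0.71282,
ln z₀ = (ln z₁ − r·ln z₂)/(1 − r) = (2.8736 − 0.71282×4.4427)/0.28718 = -1.0212 → z₀ = 0.3602 m
V₃ = V₁ · ln(z₃/z₀)/ln(z₁/z₀) = 20.9 × 6.7014/3.8948 = 35.9608 knots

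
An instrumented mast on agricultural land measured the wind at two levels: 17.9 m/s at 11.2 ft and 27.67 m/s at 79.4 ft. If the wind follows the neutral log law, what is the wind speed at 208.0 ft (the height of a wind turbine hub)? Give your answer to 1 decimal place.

Log law: V ∝ ln(z/z₀). From the pair, with r = V₁/V₂ = 0.64691,
ln z₀ = (ln z₁ − r·ln z₂)/(1 − r) = (2.4159 − 0.64691×4.3745)/0.35309 = -1.1725 → z₀ = 0.3096 ft
V₃ = V₁ · ln(z₃/z₀)/ln(z₁/z₀) = 17.9 × 6.5100/3.5884 = 32.4739 m/s

32.5 m/s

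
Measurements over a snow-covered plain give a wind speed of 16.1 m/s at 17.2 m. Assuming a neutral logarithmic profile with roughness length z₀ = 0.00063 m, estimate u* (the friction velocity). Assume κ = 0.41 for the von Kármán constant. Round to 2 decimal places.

u* ≈ 0.65 m/s

Log law: V(z) = (u*/κ) · ln(z/z₀) ⇒ u* = κ · V / ln(z/z₀)
u* = 0.41 × 16.1 / ln(17.2/0.00063) = 0.41 × 16.1 / 10.2147
   = 6.6010 / 10.2147 = 0.6462 m/s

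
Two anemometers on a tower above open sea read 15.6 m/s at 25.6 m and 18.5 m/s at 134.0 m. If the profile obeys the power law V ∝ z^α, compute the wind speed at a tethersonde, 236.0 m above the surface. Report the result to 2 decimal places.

First find α: α = ln(V₂/V₁)/ln(z₂/z₁) = ln(18.5/15.6)/ln(134.0/25.6) = 0.17050/1.65525 = 0.1030
Extrapolate from 134.0 m to 236.0 m: V₃ = 18.5 × (236.0/134.0)^0.1030 = 18.5 × 1.0600 = 19.6106 m/s

19.61 m/s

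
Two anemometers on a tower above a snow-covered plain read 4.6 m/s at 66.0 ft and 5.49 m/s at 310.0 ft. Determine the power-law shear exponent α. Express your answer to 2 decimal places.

α ≈ 0.11

Power law: V₂/V₁ = (z₂/z₁)^α ⇒ α = ln(V₂/V₁) / ln(z₂/z₁)
α = ln(5.49/4.6) / ln(310.0/66.0) = ln(1.1935) / ln(4.6970)
  = 0.17687 / 1.54692 = 0.11434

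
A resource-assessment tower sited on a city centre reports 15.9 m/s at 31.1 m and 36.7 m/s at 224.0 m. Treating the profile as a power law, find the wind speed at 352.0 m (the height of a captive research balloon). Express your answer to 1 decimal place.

First find α: α = ln(V₂/V₁)/ln(z₂/z₁) = ln(36.7/15.9)/ln(224.0/31.1) = 0.83646/1.97444 = 0.4236
Extrapolate from 224.0 m to 352.0 m: V₃ = 36.7 × (352.0/224.0)^0.4236 = 36.7 × 1.2110 = 44.4452 m/s

44.4 m/s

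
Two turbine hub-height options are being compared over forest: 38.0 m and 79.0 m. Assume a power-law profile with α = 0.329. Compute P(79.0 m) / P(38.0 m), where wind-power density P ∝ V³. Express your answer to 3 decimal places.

2.059

Speed ratio: V_B/V_A = (z_B/z_A)^α = (79.0/38.0)^0.329 = (2.0789)^0.329 = 1.27224
Power-density ratio: P_B/P_A = (V_B/V_A)³ = (1.27224)³ = 2.05926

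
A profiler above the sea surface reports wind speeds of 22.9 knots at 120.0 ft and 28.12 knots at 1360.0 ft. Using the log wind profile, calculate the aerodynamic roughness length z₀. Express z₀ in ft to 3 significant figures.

z₀ ≈ 0.00284 ft

Log law: V(z) ∝ ln(z/z₀). With r = V₁/V₂ = 22.9/28.12 = 0.81437,
r · ln(z₂/z₀) = ln(z₁/z₀) ⇒ ln z₀ = (ln z₁ − r·ln z₂)/(1 − r)
ln z₀ = (4.78749 − 0.81437×7.21524) / 0.18563 = -5.8630
z₀ = exp(-5.8630) = 0.002843 ft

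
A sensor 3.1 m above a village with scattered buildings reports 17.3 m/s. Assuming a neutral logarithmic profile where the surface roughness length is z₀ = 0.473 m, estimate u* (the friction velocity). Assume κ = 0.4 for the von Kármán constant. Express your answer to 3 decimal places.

Log law: V(z) = (u*/κ) · ln(z/z₀) ⇒ u* = κ · V / ln(z/z₀)
u* = 0.4 × 17.3 / ln(3.1/0.473) = 0.4 × 17.3 / 1.8801
   = 6.9200 / 1.8801 = 3.6807 m/s

u* ≈ 3.681 m/s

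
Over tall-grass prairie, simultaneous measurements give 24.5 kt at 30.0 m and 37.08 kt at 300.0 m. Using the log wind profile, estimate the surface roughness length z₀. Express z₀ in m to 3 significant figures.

Log law: V(z) ∝ ln(z/z₀). With r = V₁/V₂ = 24.5/37.08 = 0.66073,
r · ln(z₂/z₀) = ln(z₁/z₀) ⇒ ln z₀ = (ln z₁ − r·ln z₂)/(1 − r)
ln z₀ = (3.40120 − 0.66073×5.70378) / 0.33927 = -1.0832
z₀ = exp(-1.0832) = 0.3385 m

z₀ ≈ 0.339 m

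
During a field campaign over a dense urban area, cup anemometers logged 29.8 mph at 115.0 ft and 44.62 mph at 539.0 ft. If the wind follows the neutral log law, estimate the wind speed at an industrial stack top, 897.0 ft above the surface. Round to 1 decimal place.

Log law: V ∝ ln(z/z₀). From the pair, with r = V₁/V₂ = 0.66786,
ln z₀ = (ln z₁ − r·ln z₂)/(1 − r) = (4.7449 − 0.66786×6.2897)/0.33214 = 1.6387 → z₀ = 5.148 ft
V₃ = V₁ · ln(z₃/z₀)/ln(z₁/z₀) = 29.8 × 5.1604/3.1062 = 49.5064 mph

49.5 mph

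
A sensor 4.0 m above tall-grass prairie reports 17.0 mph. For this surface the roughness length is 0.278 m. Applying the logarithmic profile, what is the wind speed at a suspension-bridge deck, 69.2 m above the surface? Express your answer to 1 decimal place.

35.2 mph

Log law: V(z) ∝ ln(z/z₀), so V₂/V₁ = ln(z₂/z₀) / ln(z₁/z₀).
ln(69.2/0.278) = 5.5171, ln(4.0/0.278) = 2.6664
V₂ = 17.0 × 5.5171/2.6664 = 17.0 × 2.0691 = 35.1749 mph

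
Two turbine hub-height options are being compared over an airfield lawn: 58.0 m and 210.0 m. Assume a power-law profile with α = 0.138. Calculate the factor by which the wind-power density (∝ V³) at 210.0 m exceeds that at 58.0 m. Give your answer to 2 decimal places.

Speed ratio: V_B/V_A = (z_B/z_A)^α = (210.0/58.0)^0.138 = (3.6207)^0.138 = 1.19430
Power-density ratio: P_B/P_A = (V_B/V_A)³ = (1.19430)³ = 1.70349

1.70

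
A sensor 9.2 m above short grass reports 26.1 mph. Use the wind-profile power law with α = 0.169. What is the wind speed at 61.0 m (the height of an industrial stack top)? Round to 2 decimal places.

35.93 mph

Power-law profile: V₂ = V₁ · (z₂/z₁)^α
V₂ = 26.1 × (61.0/9.2)^0.169 = 26.1 × (6.6304)^0.169
    = 26.1 × 1.3767 = 35.9320 mph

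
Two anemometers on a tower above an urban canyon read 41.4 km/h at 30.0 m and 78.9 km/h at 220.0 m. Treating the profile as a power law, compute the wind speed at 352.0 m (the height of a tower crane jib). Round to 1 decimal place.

First find α: α = ln(V₂/V₁)/ln(z₂/z₁) = ln(78.9/41.4)/ln(220.0/30.0) = 0.64490/1.99243 = 0.3237
Extrapolate from 220.0 m to 352.0 m: V₃ = 78.9 × (352.0/220.0)^0.3237 = 78.9 × 1.1643 = 91.8641 km/h

91.9 km/h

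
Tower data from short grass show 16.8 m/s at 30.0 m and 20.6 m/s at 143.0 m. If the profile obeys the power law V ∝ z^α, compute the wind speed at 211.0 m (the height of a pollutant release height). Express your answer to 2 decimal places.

21.67 m/s

First find α: α = ln(V₂/V₁)/ln(z₂/z₁) = ln(20.6/16.8)/ln(143.0/30.0) = 0.20391/1.56165 = 0.1306
Extrapolate from 143.0 m to 211.0 m: V₃ = 20.6 × (211.0/143.0)^0.1306 = 20.6 × 1.0521 = 21.6734 m/s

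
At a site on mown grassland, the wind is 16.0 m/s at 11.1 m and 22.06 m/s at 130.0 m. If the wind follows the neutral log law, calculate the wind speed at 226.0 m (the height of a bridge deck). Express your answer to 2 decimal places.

Log law: V ∝ ln(z/z₀). From the pair, with r = V₁/V₂ = 0.72529,
ln z₀ = (ln z₁ − r·ln z₂)/(1 − r) = (2.4069 − 0.72529×4.8675)/0.27471 = -4.0897 → z₀ = 0.01674 m
V₃ = V₁ · ln(z₃/z₀)/ln(z₁/z₀) = 16.0 × 9.5102/6.4966 = 23.4219 m/s

23.42 m/s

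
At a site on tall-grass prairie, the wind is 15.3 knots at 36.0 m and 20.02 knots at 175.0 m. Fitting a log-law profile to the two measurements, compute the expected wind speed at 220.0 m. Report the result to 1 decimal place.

Log law: V ∝ ln(z/z₀). From the pair, with r = V₁/V₂ = 0.76424,
ln z₀ = (ln z₁ − r·ln z₂)/(1 − r) = (3.5835 − 0.76424×5.1648)/0.23576 = -1.5422 → z₀ = 0.2139 m
V₃ = V₁ · ln(z₃/z₀)/ln(z₁/z₀) = 15.3 × 6.9358/5.1257 = 20.7031 knots

20.7 knots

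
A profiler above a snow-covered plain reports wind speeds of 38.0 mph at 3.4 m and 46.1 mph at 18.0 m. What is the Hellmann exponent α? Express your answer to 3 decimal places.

α ≈ 0.116

Power law: V₂/V₁ = (z₂/z₁)^α ⇒ α = ln(V₂/V₁) / ln(z₂/z₁)
α = ln(46.1/38.0) / ln(18.0/3.4) = ln(1.2132) / ln(5.2941)
  = 0.19323 / 1.66660 = 0.11594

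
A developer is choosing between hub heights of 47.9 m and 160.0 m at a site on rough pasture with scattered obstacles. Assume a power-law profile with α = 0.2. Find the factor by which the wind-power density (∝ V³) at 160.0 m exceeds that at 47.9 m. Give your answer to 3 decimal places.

Speed ratio: V_B/V_A = (z_B/z_A)^α = (160.0/47.9)^0.2 = (3.3403)^0.2 = 1.27279
Power-density ratio: P_B/P_A = (V_B/V_A)³ = (1.27279)³ = 2.06191

2.062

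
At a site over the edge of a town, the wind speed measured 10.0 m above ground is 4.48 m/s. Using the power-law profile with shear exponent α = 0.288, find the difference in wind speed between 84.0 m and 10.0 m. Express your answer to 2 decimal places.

3.79 m/s

Power law: V₂ = V₁ · (z₂/z₁)^α = 4.48 × (8.4000)^0.288 = 8.2693 m/s
ΔV = 8.2693 − 4.48 = 3.7893 m/s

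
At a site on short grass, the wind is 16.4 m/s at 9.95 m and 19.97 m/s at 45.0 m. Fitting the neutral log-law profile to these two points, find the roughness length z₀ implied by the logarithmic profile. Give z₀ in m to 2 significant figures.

Log law: V(z) ∝ ln(z/z₀). With r = V₁/V₂ = 16.4/19.97 = 0.82123,
r · ln(z₂/z₀) = ln(z₁/z₀) ⇒ ln z₀ = (ln z₁ − r·ln z₂)/(1 − r)
ln z₀ = (2.29757 − 0.82123×3.80666) / 0.17877 = -4.6349
z₀ = exp(-4.6349) = 0.009707 m

z₀ ≈ 0.0097 m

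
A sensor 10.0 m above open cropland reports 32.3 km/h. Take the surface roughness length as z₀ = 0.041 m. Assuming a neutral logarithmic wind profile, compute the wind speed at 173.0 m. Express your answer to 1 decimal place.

Log law: V(z) ∝ ln(z/z₀), so V₂/V₁ = ln(z₂/z₀) / ln(z₁/z₀).
ln(173.0/0.041) = 8.3475, ln(10.0/0.041) = 5.4968
V₂ = 32.3 × 8.3475/5.4968 = 32.3 × 1.5186 = 49.0513 km/h

49.1 km/h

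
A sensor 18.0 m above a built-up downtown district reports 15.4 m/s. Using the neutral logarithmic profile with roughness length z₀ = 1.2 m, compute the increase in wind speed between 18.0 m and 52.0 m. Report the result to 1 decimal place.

6.0 m/s

Log law: V₂ = V₁ · ln(z₂/z₀)/ln(z₁/z₀) = 15.4 × 3.7689/2.7081 = 21.4329 m/s
ΔV = 21.4329 − 15.4 = 6.0329 m/s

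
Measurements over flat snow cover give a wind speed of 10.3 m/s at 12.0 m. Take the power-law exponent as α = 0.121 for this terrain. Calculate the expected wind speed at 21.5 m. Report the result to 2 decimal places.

11.05 m/s

Power-law profile: V₂ = V₁ · (z₂/z₁)^α
V₂ = 10.3 × (21.5/12.0)^0.121 = 10.3 × (1.7917)^0.121
    = 10.3 × 1.0731 = 11.0530 m/s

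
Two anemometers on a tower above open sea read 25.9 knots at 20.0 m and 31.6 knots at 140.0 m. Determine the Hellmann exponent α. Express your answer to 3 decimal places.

α ≈ 0.102

Power law: V₂/V₁ = (z₂/z₁)^α ⇒ α = ln(V₂/V₁) / ln(z₂/z₁)
α = ln(31.6/25.9) / ln(140.0/20.0) = ln(1.2201) / ln(7.0000)
  = 0.19891 / 1.94591 = 0.10222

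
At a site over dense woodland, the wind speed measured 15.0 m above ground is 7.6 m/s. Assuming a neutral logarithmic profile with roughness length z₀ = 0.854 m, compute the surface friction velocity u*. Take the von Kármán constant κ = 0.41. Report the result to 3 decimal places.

u* ≈ 1.087 m/s

Log law: V(z) = (u*/κ) · ln(z/z₀) ⇒ u* = κ · V / ln(z/z₀)
u* = 0.41 × 7.6 / ln(15.0/0.854) = 0.41 × 7.6 / 2.8659
   = 3.1160 / 2.8659 = 1.0873 m/s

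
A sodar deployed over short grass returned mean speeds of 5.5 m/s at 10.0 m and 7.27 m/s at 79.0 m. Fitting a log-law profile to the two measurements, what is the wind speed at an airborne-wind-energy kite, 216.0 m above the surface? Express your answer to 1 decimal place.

8.1 m/s

Log law: V ∝ ln(z/z₀). From the pair, with r = V₁/V₂ = 0.75653,
ln z₀ = (ln z₁ − r·ln z₂)/(1 − r) = (2.3026 − 0.75653×4.3694)/0.24347 = -4.1199 → z₀ = 0.01625 m
V₃ = V₁ · ln(z₃/z₀)/ln(z₁/z₀) = 5.5 × 9.4951/6.4225 = 8.1314 m/s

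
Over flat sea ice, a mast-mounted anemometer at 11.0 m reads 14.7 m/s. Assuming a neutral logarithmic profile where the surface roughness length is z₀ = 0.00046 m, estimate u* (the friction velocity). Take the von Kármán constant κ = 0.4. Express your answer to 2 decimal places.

u* ≈ 0.58 m/s

Log law: V(z) = (u*/κ) · ln(z/z₀) ⇒ u* = κ · V / ln(z/z₀)
u* = 0.4 × 14.7 / ln(11.0/0.00046) = 0.4 × 14.7 / 10.0822
   = 5.8800 / 10.0822 = 0.5832 m/s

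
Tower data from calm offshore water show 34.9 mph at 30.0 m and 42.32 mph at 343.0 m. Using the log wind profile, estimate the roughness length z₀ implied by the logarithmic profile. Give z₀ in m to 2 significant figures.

Log law: V(z) ∝ ln(z/z₀). With r = V₁/V₂ = 34.9/42.32 = 0.82467,
r · ln(z₂/z₀) = ln(z₁/z₀) ⇒ ln z₀ = (ln z₁ − r·ln z₂)/(1 − r)
ln z₀ = (3.40120 − 0.82467×5.83773) / 0.17533 = -8.0590
z₀ = exp(-8.0590) = 0.0003162 m

z₀ ≈ 0.00032 m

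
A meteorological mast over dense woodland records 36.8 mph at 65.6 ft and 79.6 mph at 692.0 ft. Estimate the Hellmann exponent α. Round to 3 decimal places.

α ≈ 0.327

Power law: V₂/V₁ = (z₂/z₁)^α ⇒ α = ln(V₂/V₁) / ln(z₂/z₁)
α = ln(79.6/36.8) / ln(692.0/65.6) = ln(2.1630) / ln(10.5488)
  = 0.77152 / 2.35601 = 0.32747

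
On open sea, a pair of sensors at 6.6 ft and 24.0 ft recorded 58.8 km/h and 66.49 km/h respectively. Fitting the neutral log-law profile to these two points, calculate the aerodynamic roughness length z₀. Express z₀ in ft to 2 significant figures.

Log law: V(z) ∝ ln(z/z₀). With r = V₁/V₂ = 58.8/66.49 = 0.88434,
r · ln(z₂/z₀) = ln(z₁/z₀) ⇒ ln z₀ = (ln z₁ − r·ln z₂)/(1 − r)
ln z₀ = (1.88707 − 0.88434×3.17805) / 0.11566 = -7.9842
z₀ = exp(-7.9842) = 0.0003408 ft

z₀ ≈ 0.00034 ft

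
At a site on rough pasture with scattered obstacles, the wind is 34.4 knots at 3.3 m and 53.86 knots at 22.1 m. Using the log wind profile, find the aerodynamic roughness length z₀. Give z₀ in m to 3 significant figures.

z₀ ≈ 0.114 m

Log law: V(z) ∝ ln(z/z₀). With r = V₁/V₂ = 34.4/53.86 = 0.63869,
r · ln(z₂/z₀) = ln(z₁/z₀) ⇒ ln z₀ = (ln z₁ − r·ln z₂)/(1 − r)
ln z₀ = (1.19392 − 0.63869×3.09558) / 0.36131 = -2.1677
z₀ = exp(-2.1677) = 0.1144 m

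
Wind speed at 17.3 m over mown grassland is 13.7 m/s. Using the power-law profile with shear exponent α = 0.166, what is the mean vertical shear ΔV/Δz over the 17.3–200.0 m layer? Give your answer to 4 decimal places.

0.0376 m/s/m

Power law: V₂ = V₁ · (z₂/z₁)^α = 13.7 × (11.5607)^0.166 = 20.5672 m/s
ΔV/Δz = (20.5672 − 13.7)/(200.0 − 17.3) = 6.8672/182.7000 = 0.03759 m/s/m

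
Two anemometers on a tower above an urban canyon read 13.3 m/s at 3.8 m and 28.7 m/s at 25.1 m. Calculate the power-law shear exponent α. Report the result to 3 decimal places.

Power law: V₂/V₁ = (z₂/z₁)^α ⇒ α = ln(V₂/V₁) / ln(z₂/z₁)
α = ln(28.7/13.3) / ln(25.1/3.8) = ln(2.1579) / ln(6.6053)
  = 0.76913 / 1.88787 = 0.40741

α ≈ 0.407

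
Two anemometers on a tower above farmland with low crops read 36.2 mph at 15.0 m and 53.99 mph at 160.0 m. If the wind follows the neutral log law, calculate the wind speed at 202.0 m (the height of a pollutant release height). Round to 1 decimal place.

Log law: V ∝ ln(z/z₀). From the pair, with r = V₁/V₂ = 0.67049,
ln z₀ = (ln z₁ − r·ln z₂)/(1 − r) = (2.7081 − 0.67049×5.0752)/0.32951 = -2.1087 → z₀ = 0.1214 m
V₃ = V₁ · ln(z₃/z₀)/ln(z₁/z₀) = 36.2 × 7.4170/4.8167 = 55.7418 mph

55.7 mph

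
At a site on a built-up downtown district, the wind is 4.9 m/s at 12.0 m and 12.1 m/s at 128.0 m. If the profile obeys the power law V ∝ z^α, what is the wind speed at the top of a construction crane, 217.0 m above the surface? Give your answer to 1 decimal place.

14.8 m/s

First find α: α = ln(V₂/V₁)/ln(z₂/z₁) = ln(12.1/4.9)/ln(128.0/12.0) = 0.90397/2.36712 = 0.3819
Extrapolate from 128.0 m to 217.0 m: V₃ = 12.1 × (217.0/128.0)^0.3819 = 12.1 × 1.2233 = 14.8024 m/s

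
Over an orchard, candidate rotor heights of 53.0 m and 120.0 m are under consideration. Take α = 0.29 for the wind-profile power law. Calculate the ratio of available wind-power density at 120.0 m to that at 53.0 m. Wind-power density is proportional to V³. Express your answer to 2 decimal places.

2.04

Speed ratio: V_B/V_A = (z_B/z_A)^α = (120.0/53.0)^0.29 = (2.2642)^0.29 = 1.26743
Power-density ratio: P_B/P_A = (V_B/V_A)³ = (1.26743)³ = 2.03595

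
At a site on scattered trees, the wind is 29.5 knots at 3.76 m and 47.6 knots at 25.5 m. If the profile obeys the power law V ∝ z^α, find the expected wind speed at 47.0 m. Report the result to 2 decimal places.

First find α: α = ln(V₂/V₁)/ln(z₂/z₁) = ln(47.6/29.5)/ln(25.5/3.76) = 0.47844/1.91426 = 0.2499
Extrapolate from 25.5 m to 47.0 m: V₃ = 47.6 × (47.0/25.5)^0.2499 = 47.6 × 1.1651 = 55.4599 knots

55.46 knots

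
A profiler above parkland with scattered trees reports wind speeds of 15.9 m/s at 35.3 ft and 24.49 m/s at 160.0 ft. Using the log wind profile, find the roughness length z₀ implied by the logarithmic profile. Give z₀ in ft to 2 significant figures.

z₀ ≈ 2.2 ft

Log law: V(z) ∝ ln(z/z₀). With r = V₁/V₂ = 15.9/24.49 = 0.64924,
r · ln(z₂/z₀) = ln(z₁/z₀) ⇒ ln z₀ = (ln z₁ − r·ln z₂)/(1 − r)
ln z₀ = (3.56388 − 0.64924×5.07517) / 0.35076 = 0.7665
z₀ = exp(0.7665) = 2.152 ft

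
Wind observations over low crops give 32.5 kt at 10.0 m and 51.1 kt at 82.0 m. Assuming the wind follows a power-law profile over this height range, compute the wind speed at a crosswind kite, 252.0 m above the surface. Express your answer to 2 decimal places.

First find α: α = ln(V₂/V₁)/ln(z₂/z₁) = ln(51.1/32.5)/ln(82.0/10.0) = 0.45254/2.10413 = 0.2151
Extrapolate from 82.0 m to 252.0 m: V₃ = 51.1 × (252.0/82.0)^0.2151 = 51.1 × 1.2731 = 65.0561 kt

65.06 kt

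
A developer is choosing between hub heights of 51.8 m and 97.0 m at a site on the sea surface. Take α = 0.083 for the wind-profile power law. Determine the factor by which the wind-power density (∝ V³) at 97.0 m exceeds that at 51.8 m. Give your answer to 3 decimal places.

Speed ratio: V_B/V_A = (z_B/z_A)^α = (97.0/51.8)^0.083 = (1.8726)^0.083 = 1.05345
Power-density ratio: P_B/P_A = (V_B/V_A)³ = (1.05345)³ = 1.16906

1.169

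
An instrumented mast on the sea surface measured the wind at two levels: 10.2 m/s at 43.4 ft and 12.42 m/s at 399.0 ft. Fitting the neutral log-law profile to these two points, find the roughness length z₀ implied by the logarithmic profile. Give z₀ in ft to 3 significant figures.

z₀ ≈ 0.00162 ft

Log law: V(z) ∝ ln(z/z₀). With r = V₁/V₂ = 10.2/12.42 = 0.82126,
r · ln(z₂/z₀) = ln(z₁/z₀) ⇒ ln z₀ = (ln z₁ − r·ln z₂)/(1 − r)
ln z₀ = (3.77046 − 0.82126×5.98896) / 0.17874 = -6.4227
z₀ = exp(-6.4227) = 0.001624 ft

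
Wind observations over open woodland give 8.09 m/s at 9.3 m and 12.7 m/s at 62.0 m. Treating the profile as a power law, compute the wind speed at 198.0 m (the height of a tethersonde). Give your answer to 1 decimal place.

First find α: α = ln(V₂/V₁)/ln(z₂/z₁) = ln(12.7/8.09)/ln(62.0/9.3) = 0.45097/1.89712 = 0.2377
Extrapolate from 62.0 m to 198.0 m: V₃ = 12.7 × (198.0/62.0)^0.2377 = 12.7 × 1.3179 = 16.7370 m/s

16.7 m/s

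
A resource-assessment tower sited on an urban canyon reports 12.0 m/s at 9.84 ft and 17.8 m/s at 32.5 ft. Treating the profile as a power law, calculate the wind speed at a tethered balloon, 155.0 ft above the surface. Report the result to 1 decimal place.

29.8 m/s

First find α: α = ln(V₂/V₁)/ln(z₂/z₁) = ln(17.8/12.0)/ln(32.5/9.84) = 0.39429/1.19478 = 0.3300
Extrapolate from 32.5 ft to 155.0 ft: V₃ = 17.8 × (155.0/32.5)^0.3300 = 17.8 × 1.6745 = 29.8068 m/s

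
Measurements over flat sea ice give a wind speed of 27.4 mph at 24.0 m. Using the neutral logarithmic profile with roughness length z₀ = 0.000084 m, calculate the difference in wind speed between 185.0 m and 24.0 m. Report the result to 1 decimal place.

Log law: V₂ = V₁ · ln(z₂/z₀)/ln(z₁/z₀) = 27.4 × 14.6050/12.5627 = 31.8544 mph
ΔV = 31.8544 − 27.4 = 4.4544 mph

4.5 mph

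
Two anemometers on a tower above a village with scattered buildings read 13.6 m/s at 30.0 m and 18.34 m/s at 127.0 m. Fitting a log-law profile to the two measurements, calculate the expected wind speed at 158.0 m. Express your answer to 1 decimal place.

Log law: V ∝ ln(z/z₀). From the pair, with r = V₁/V₂ = 0.74155,
ln z₀ = (ln z₁ − r·ln z₂)/(1 − r) = (3.4012 − 0.74155×4.8442)/0.25845 = -0.7390 → z₀ = 0.4776 m
V₃ = V₁ · ln(z₃/z₀)/ln(z₁/z₀) = 13.6 × 5.8016/4.1402 = 19.0574 m/s

19.1 m/s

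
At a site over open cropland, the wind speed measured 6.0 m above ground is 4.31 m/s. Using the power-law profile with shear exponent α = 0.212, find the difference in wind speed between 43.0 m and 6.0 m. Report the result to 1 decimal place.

Power law: V₂ = V₁ · (z₂/z₁)^α = 4.31 × (7.1667)^0.212 = 6.5434 m/s
ΔV = 6.5434 − 4.31 = 2.2334 m/s

2.2 m/s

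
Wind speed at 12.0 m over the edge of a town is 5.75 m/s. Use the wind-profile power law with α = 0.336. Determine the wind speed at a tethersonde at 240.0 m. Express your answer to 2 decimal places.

Power-law profile: V₂ = V₁ · (z₂/z₁)^α
V₂ = 5.75 × (240.0/12.0)^0.336 = 5.75 × (20.0000)^0.336
    = 5.75 × 2.7362 = 15.7331 m/s

15.73 m/s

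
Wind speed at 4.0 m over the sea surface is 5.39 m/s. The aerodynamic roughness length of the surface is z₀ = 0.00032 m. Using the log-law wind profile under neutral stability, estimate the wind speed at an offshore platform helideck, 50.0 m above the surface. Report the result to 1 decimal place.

Log law: V(z) ∝ ln(z/z₀), so V₂/V₁ = ln(z₂/z₀) / ln(z₁/z₀).
ln(50.0/0.00032) = 11.9592, ln(4.0/0.00032) = 9.4335
V₂ = 5.39 × 11.9592/9.4335 = 5.39 × 1.2677 = 6.8331 m/s

6.8 m/s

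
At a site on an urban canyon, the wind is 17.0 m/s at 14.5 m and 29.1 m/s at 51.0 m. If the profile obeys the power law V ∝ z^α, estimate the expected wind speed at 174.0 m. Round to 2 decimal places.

First find α: α = ln(V₂/V₁)/ln(z₂/z₁) = ln(29.1/17.0)/ln(51.0/14.5) = 0.53752/1.25768 = 0.4274
Extrapolate from 51.0 m to 174.0 m: V₃ = 29.1 × (174.0/51.0)^0.4274 = 29.1 × 1.6896 = 49.1683 m/s

49.17 m/s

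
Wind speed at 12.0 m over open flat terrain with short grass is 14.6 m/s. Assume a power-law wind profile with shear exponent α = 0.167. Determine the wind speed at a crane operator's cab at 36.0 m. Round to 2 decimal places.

Power-law profile: V₂ = V₁ · (z₂/z₁)^α
V₂ = 14.6 × (36.0/12.0)^0.167 = 14.6 × (3.0000)^0.167
    = 14.6 × 1.2014 = 17.5401 m/s

17.54 m/s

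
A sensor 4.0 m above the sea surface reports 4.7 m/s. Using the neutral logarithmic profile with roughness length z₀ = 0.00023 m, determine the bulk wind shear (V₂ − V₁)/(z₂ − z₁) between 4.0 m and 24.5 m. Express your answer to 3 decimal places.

0.043 m/s/m

Log law: V₂ = V₁ · ln(z₂/z₀)/ln(z₁/z₀) = 4.7 × 11.5761/9.7637 = 5.5724 m/s
ΔV/Δz = (5.5724 − 4.7)/(24.5 − 4.0) = 0.8724/20.5000 = 0.04256 m/s/m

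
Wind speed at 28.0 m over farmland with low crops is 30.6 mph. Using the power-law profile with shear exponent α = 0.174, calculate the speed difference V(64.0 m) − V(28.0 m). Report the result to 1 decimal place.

4.7 mph

Power law: V₂ = V₁ · (z₂/z₁)^α = 30.6 × (2.2857)^0.174 = 35.3339 mph
ΔV = 35.3339 − 30.6 = 4.7339 mph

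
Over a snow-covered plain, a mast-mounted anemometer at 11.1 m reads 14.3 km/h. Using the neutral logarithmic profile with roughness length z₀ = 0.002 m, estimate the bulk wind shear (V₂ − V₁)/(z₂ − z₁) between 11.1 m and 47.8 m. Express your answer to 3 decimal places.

0.066 km/h/m

Log law: V₂ = V₁ · ln(z₂/z₀)/ln(z₁/z₀) = 14.3 × 10.0816/8.6216 = 16.7217 km/h
ΔV/Δz = (16.7217 − 14.3)/(47.8 − 11.1) = 2.4217/36.7000 = 0.06599 km/h/m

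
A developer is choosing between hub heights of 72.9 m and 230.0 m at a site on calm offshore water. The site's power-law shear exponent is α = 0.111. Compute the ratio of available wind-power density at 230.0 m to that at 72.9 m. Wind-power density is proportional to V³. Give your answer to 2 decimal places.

Speed ratio: V_B/V_A = (z_B/z_A)^α = (230.0/72.9)^0.111 = (3.1550)^0.111 = 1.13603
Power-density ratio: P_B/P_A = (V_B/V_A)³ = (1.13603)³ = 1.46611

1.47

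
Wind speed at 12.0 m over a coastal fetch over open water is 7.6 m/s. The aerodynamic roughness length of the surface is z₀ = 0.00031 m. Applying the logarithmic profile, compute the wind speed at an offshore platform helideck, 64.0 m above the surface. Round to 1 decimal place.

Log law: V(z) ∝ ln(z/z₀), so V₂/V₁ = ln(z₂/z₀) / ln(z₁/z₀).
ln(64.0/0.00031) = 12.2378, ln(12.0/0.00031) = 10.5638
V₂ = 7.6 × 12.2378/10.5638 = 7.6 × 1.1585 = 8.8043 m/s

8.8 m/s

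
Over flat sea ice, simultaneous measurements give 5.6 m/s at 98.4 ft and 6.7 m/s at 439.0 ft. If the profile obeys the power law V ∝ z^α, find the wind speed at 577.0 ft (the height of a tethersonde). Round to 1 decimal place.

First find α: α = ln(V₂/V₁)/ln(z₂/z₁) = ln(6.7/5.6)/ln(439.0/98.4) = 0.17934/1.49546 = 0.1199
Extrapolate from 439.0 ft to 577.0 ft: V₃ = 6.7 × (577.0/439.0)^0.1199 = 6.7 × 1.0333 = 6.9233 m/s

6.9 m/s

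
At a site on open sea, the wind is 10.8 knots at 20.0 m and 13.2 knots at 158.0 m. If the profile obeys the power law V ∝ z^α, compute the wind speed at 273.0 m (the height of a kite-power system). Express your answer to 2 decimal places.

First find α: α = ln(V₂/V₁)/ln(z₂/z₁) = ln(13.2/10.8)/ln(158.0/20.0) = 0.20067/2.06686 = 0.0971
Extrapolate from 158.0 m to 273.0 m: V₃ = 13.2 × (273.0/158.0)^0.0971 = 13.2 × 1.0545 = 13.9198 knots

13.92 knots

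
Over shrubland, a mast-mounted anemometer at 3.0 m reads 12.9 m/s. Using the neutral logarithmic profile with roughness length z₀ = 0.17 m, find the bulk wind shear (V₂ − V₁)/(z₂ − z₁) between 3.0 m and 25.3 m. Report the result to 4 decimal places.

Log law: V₂ = V₁ · ln(z₂/z₀)/ln(z₁/z₀) = 12.9 × 5.0028/2.8706 = 22.4818 m/s
ΔV/Δz = (22.4818 − 12.9)/(25.3 − 3.0) = 9.5818/22.3000 = 0.42968 m/s/m

0.4297 m/s/m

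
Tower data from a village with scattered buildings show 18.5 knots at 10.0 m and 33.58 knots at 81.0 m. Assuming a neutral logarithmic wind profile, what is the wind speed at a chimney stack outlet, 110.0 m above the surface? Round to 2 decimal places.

35.79 knots

Log law: V ∝ ln(z/z₀). From the pair, with r = V₁/V₂ = 0.55092,
ln z₀ = (ln z₁ − r·ln z₂)/(1 − r) = (2.3026 − 0.55092×4.3944)/0.44908 = -0.2637 → z₀ = 0.7682 m
V₃ = V₁ · ln(z₃/z₀)/ln(z₁/z₀) = 18.5 × 4.9642/2.5663 = 35.7861 knots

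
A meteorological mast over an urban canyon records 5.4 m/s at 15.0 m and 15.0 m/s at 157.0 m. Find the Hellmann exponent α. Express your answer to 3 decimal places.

Power law: V₂/V₁ = (z₂/z₁)^α ⇒ α = ln(V₂/V₁) / ln(z₂/z₁)
α = ln(15.0/5.4) / ln(157.0/15.0) = ln(2.7778) / ln(10.4667)
  = 1.02165 / 2.34820 = 0.43508

α ≈ 0.435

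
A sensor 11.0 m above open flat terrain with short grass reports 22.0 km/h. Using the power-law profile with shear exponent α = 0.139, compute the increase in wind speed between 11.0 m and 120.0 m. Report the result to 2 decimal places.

8.67 km/h

Power law: V₂ = V₁ · (z₂/z₁)^α = 22.0 × (10.9091)^0.139 = 30.6673 km/h
ΔV = 30.6673 − 22.0 = 8.6673 km/h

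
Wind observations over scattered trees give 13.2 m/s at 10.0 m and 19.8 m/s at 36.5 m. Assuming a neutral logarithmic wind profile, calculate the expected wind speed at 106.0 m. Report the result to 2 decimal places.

25.23 m/s

Log law: V ∝ ln(z/z₀). From the pair, with r = V₁/V₂ = 0.66667,
ln z₀ = (ln z₁ − r·ln z₂)/(1 − r) = (2.3026 − 0.66667×3.5973)/0.33333 = -0.2869 → z₀ = 0.7506 m
V₃ = V₁ · ln(z₃/z₀)/ln(z₁/z₀) = 13.2 × 4.9503/2.5895 = 25.2347 m/s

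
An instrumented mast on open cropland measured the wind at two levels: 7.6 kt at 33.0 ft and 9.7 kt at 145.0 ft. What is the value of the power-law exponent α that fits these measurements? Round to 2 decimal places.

Power law: V₂/V₁ = (z₂/z₁)^α ⇒ α = ln(V₂/V₁) / ln(z₂/z₁)
α = ln(9.7/7.6) / ln(145.0/33.0) = ln(1.2763) / ln(4.3939)
  = 0.24398 / 1.48023 = 0.16482

α ≈ 0.16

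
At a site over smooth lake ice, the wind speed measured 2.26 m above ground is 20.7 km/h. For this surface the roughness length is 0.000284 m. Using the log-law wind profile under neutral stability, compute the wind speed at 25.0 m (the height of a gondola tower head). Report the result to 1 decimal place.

Log law: V(z) ∝ ln(z/z₀), so V₂/V₁ = ln(z₂/z₀) / ln(z₁/z₀).
ln(25.0/0.000284) = 11.3854, ln(2.26/0.000284) = 8.9819
V₂ = 20.7 × 11.3854/8.9819 = 20.7 × 1.2676 = 26.2392 km/h

26.2 km/h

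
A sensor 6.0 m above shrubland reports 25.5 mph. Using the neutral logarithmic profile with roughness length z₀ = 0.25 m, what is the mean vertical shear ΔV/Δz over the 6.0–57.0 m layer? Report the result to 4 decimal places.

0.3542 mph/m

Log law: V₂ = V₁ · ln(z₂/z₀)/ln(z₁/z₀) = 25.5 × 5.4293/3.1781 = 43.5639 mph
ΔV/Δz = (43.5639 − 25.5)/(57.0 − 6.0) = 18.0639/51.0000 = 0.35419 mph/m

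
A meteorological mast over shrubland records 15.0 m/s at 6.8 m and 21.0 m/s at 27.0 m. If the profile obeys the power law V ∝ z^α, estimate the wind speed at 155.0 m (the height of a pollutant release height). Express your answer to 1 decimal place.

32.2 m/s

First find α: α = ln(V₂/V₁)/ln(z₂/z₁) = ln(21.0/15.0)/ln(27.0/6.8) = 0.33647/1.37891 = 0.2440
Extrapolate from 27.0 m to 155.0 m: V₃ = 21.0 × (155.0/27.0)^0.2440 = 21.0 × 1.5318 = 32.1675 m/s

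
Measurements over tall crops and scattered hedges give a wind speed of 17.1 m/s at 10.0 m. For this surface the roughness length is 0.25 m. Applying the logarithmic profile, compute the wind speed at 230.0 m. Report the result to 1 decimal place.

31.6 m/s

Log law: V(z) ∝ ln(z/z₀), so V₂/V₁ = ln(z₂/z₀) / ln(z₁/z₀).
ln(230.0/0.25) = 6.8244, ln(10.0/0.25) = 3.6889
V₂ = 17.1 × 6.8244/3.6889 = 17.1 × 1.8500 = 31.6348 m/s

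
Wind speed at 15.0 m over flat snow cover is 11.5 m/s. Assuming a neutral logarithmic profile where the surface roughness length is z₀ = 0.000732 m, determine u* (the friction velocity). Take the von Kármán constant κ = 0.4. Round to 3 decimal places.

u* ≈ 0.463 m/s

Log law: V(z) = (u*/κ) · ln(z/z₀) ⇒ u* = κ · V / ln(z/z₀)
u* = 0.4 × 11.5 / ln(15.0/0.000732) = 0.4 × 11.5 / 9.9278
   = 4.6000 / 9.9278 = 0.4633 m/s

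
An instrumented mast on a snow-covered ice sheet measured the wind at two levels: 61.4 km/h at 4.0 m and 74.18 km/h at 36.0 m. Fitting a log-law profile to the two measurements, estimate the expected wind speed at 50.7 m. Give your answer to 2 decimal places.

Log law: V ∝ ln(z/z₀). From the pair, with r = V₁/V₂ = 0.82772,
ln z₀ = (ln z₁ − r·ln z₂)/(1 − r) = (1.3863 − 0.82772×3.5835)/0.17228 = -9.1700 → z₀ = 0.0001041 m
V₃ = V₁ · ln(z₃/z₀)/ln(z₁/z₀) = 61.4 × 13.0959/10.5563 = 76.1716 km/h

76.17 km/h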